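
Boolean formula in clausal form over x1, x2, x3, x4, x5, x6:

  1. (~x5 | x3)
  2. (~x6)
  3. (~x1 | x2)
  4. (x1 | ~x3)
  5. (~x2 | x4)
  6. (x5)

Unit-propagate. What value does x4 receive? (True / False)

(~x6) is a unit clause: x6 = False.
Unit clause (x5) sets x5 = True.
(x3 | ~x5) with x5 = True leaves only x3, so x3 = True.
(~x3 | x1) with x3 = True leaves only x1, so x1 = True.
(~x1 | x2): since x1 = True, the clause reduces to (x2). x2 = True.
(x4 | ~x2) with x2 = True leaves only x4, so x4 = True.

True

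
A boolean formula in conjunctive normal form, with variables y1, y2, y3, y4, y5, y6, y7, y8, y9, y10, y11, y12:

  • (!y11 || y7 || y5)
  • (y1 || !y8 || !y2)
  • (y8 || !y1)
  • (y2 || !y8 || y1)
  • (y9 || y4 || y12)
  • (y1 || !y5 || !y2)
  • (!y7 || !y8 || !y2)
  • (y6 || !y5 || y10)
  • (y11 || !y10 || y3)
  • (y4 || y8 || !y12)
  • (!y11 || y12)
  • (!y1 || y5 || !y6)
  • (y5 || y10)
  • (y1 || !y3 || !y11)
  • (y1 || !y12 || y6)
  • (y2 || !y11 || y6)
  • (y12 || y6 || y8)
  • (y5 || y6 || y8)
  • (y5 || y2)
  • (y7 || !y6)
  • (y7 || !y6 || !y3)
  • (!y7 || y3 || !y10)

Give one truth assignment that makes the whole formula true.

y1=1, y2=0, y3=1, y4=0, y5=1, y6=0, y7=0, y8=1, y9=0, y10=1, y11=0, y12=1

Try y1 = True.
  then y8 is forced to True.
Set y2 = False and propagate.
  then y5 is forced to True.
Branch on y3: take y3 = True.
The remaining clauses are satisfied by y4 = False, y6 = False, y7 = False, y9 = False, y10 = True, y11 = False, y12 = True.
Every clause has at least one true literal under this assignment.
Check each clause:
  1. (y7 || y5 || !y11) — !y11 is true.
  2. (!y2 || y1 || !y8) — y1 is true.
  3. (!y1 || y8) — y8 is true.
  4. (!y8 || y1 || y2) — y1 is true.
  5. (y12 || y4 || y9) — y12 is true.
  6. (y1 || !y5 || !y2) — y1 is true.
  7. (!y2 || !y7 || !y8) — !y7 is true.
  8. (y10 || !y5 || y6) — y10 is true.
  9. (y3 || y11 || !y10) — y3 is true.
  10. (y4 || y8 || !y12) — y8 is true.
  11. (y12 || !y11) — y12 is true.
  12. (y5 || !y1 || !y6) — !y6 is true.
  13. (y5 || y10) — y10 is true.
  14. (y1 || !y3 || !y11) — y1 is true.
  15. (y6 || y1 || !y12) — y1 is true.
  16. (!y11 || y2 || y6) — !y11 is true.
  17. (y6 || y8 || y12) — y8 is true.
  18. (y8 || y5 || y6) — y8 is true.
  19. (y5 || y2) — y5 is true.
  20. (y7 || !y6) — !y6 is true.
  21. (!y3 || !y6 || y7) — !y6 is true.
  22. (y3 || !y10 || !y7) — !y7 is true.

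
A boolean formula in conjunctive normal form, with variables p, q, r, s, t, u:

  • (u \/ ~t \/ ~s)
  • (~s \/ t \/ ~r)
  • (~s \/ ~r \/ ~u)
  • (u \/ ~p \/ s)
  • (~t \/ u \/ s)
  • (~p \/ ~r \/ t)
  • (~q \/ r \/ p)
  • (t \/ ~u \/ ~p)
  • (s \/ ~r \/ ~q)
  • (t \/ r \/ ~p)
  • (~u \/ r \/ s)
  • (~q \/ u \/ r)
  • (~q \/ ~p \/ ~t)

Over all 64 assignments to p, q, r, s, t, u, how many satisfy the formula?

Case analysis on r and s:
  r=1, s=1: a clause becomes empty — 0.
  r=1, s=0: remaining (p,q,t,u) ∈ {(0,0,0,0); (0,0,0,1); (0,0,1,1); (1,0,1,1)} — 4.
  r=0, s=1: remaining (p,q,t,u) ∈ {(0,0,0,0); (0,0,0,1); (0,0,1,1); (1,0,1,1)} — 4.
  r=0, s=0: remaining (p,q,t,u) ∈ {(0,0,0,0)} — 1.
Total: 0 + 4 + 4 + 1 = 9.

9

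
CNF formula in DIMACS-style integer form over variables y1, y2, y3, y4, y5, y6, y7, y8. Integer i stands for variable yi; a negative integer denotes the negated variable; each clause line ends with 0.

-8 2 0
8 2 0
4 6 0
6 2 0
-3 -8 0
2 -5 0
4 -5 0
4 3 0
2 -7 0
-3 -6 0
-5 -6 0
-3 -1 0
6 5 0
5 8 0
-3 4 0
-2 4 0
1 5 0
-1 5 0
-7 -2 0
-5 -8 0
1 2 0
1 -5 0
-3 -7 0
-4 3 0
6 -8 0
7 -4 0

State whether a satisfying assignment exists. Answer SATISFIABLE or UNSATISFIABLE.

y5 = True:
  propagation gives y2=True, y4=True, y6=False, y7=False; an empty clause results — contradiction.
y5 = False:
  propagation gives y6=True, y3=False, y4=True; an empty clause results — contradiction.
Every branch closes, so no satisfying assignment exists.

UNSATISFIABLE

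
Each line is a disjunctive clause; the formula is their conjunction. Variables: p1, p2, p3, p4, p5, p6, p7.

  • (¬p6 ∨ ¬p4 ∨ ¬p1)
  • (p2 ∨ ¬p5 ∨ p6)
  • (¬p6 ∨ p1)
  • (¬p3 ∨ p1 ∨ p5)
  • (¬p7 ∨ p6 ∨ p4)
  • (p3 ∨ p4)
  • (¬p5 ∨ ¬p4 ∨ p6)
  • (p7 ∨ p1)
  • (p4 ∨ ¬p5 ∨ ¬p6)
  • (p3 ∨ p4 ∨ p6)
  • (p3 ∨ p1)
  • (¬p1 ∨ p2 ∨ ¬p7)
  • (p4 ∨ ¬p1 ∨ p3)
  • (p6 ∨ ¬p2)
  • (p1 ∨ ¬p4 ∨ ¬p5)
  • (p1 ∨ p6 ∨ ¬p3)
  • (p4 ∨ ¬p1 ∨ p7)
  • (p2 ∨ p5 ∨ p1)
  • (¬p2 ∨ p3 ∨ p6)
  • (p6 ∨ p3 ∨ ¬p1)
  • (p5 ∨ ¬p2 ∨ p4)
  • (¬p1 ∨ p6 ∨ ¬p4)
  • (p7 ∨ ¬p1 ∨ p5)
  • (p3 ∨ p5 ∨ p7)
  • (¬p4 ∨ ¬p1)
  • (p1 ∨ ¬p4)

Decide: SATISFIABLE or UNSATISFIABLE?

UNSATISFIABLE

p1 = True:
  propagation gives p4=False, p3=True, p7=True, p6=True; an empty clause results — contradiction.
p1 = False:
  propagation gives p6=False, p7=True, p4=True; an empty clause results — contradiction.
Every branch closes, so no satisfying assignment exists.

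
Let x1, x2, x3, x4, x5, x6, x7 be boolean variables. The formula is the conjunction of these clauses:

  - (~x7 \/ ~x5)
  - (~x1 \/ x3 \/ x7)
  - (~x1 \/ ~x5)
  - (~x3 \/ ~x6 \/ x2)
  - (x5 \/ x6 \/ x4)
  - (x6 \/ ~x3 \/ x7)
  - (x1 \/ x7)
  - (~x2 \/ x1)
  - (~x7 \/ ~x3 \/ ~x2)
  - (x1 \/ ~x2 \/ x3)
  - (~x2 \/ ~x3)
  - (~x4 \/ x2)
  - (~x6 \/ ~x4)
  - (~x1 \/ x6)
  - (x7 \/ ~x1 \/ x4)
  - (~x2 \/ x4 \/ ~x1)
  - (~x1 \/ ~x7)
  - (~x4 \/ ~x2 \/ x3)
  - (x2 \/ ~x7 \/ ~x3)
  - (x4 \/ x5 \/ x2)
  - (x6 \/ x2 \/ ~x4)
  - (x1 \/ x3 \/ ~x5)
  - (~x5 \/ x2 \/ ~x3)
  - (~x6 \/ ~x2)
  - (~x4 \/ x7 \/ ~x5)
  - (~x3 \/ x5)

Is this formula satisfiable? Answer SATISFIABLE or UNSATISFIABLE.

x2 = True:
  propagation gives x1=True, x5=False, x3=False, x7=True; an empty clause results — contradiction.
x2 = False:
  propagation gives x4=False, x5=True, x7=False, x1=False; an empty clause results — contradiction.
Every branch closes, so no satisfying assignment exists.

UNSATISFIABLE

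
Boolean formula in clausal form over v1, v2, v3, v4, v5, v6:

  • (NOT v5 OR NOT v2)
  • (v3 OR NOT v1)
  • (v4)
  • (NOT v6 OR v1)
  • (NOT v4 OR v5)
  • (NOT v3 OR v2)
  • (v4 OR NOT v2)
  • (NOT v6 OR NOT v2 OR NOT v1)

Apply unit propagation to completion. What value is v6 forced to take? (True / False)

Unit clause (v4) sets v4 = True.
(v5 OR NOT v4): since v4 = True, the clause reduces to (v5). v5 = True.
In (NOT v5 OR NOT v2), NOT v5 is now false; NOT v2 must hold, so v2 = False.
In (NOT v3 OR v2), v2 is now false; NOT v3 must hold, so v3 = False.
(v3 OR NOT v1) with v3 = False leaves only NOT v1, so v1 = False.
From (NOT v6 OR v1) and v1 = False: v6 = False.

False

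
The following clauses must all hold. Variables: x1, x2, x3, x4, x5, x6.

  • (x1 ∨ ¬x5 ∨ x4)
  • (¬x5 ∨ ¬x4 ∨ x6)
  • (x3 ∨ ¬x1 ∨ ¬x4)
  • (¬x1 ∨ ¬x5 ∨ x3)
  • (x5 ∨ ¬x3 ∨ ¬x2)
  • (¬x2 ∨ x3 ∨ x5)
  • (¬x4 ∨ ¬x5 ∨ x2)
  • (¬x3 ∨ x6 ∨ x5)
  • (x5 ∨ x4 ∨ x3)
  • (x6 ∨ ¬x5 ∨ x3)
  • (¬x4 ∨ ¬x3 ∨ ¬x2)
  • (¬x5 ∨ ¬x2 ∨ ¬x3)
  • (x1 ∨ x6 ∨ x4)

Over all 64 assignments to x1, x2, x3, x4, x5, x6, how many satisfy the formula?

Case analysis on x5 and x3:
  x5=1, x3=1: remaining (x1,x2,x4,x6) ∈ {(1,0,0,0); (1,0,0,1)} — 2.
  x5=1, x3=0: remaining (x1,x2,x4,x6) ∈ {(0,1,1,1)} — 1.
  x5=0, x3=1: remaining (x1,x2,x4,x6) ∈ {(0,0,0,1); (0,0,1,1); (1,0,0,1); (1,0,1,1)} — 4.
  x5=0, x3=0: remaining (x1,x2,x4,x6) ∈ {(0,0,1,0); (0,0,1,1)} — 2.
Total: 2 + 1 + 4 + 2 = 9.

9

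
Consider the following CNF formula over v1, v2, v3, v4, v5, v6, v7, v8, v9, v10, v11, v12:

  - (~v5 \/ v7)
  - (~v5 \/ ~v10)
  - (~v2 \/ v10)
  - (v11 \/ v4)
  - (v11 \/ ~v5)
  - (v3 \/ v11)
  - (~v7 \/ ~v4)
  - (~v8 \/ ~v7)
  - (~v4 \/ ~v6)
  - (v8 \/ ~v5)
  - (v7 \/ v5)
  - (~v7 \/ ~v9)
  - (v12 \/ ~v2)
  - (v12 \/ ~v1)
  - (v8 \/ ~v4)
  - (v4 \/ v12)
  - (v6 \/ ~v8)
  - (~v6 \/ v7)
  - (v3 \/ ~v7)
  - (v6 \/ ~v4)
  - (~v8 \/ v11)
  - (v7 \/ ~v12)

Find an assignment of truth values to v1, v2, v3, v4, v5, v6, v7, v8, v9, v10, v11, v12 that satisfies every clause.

v1 = False, v2 = False, v3 = True, v4 = False, v5 = False, v6 = False, v7 = True, v8 = False, v9 = False, v10 = False, v11 = True, v12 = True

v1 occurs only negated in the remaining clauses — set v1 = False.
v2 occurs only negated in the remaining clauses — set v2 = False.
Branch on v3: take v3 = True.
For the remaining variables, v4 = False, v5 = False, v6 = False, v7 = True, v8 = False, v9 = False, v10 = False, v11 = True, v12 = True works.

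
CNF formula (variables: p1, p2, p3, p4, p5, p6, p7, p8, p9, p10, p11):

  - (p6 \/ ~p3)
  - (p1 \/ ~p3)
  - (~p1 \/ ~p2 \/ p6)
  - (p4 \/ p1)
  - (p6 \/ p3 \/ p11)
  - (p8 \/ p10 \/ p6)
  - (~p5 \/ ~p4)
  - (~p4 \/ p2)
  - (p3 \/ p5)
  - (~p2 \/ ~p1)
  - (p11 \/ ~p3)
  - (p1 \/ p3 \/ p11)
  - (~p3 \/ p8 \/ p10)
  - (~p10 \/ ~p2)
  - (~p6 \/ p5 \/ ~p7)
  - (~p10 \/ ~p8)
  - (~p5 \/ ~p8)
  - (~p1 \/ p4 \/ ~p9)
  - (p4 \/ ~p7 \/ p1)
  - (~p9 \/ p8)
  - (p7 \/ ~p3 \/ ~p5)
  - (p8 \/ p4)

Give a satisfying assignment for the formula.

p1 = T, p2 = F, p3 = T, p4 = F, p5 = F, p6 = T, p7 = F, p8 = T, p9 = F, p10 = F, p11 = T

Pure literal: p9 appears only negated; assign p9 = False.
Pure literal: p11 appears only positively; assign p11 = True.
Try p1 = True.
  then p2 is forced to False.
  then p4 is forced to False.
  then p8 is forced to True.
  then p10 is forced to False.
  then p5 is forced to False.
  then p3 is forced to True.
  then p6 is forced to True.
  then p7 is forced to False.
Every clause has at least one true literal under this assignment.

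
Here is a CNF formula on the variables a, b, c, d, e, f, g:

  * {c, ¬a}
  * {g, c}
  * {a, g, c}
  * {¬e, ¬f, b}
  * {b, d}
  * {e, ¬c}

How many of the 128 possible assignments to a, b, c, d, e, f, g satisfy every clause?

31

Split on c, then a.
  c=1, a=1: g free; 5 ways for (b,d,e,f) × 2^1 = 10.
  c=1, a=0: g free; 5 ways for (b,d,e,f) × 2^1 = 10.
  c=0, a=1: a clause becomes empty — 0.
  c=0, a=0: 11 of the 32 assignments to (b,d,e,f,g) work.
Total: 10 + 10 + 0 + 11 = 31.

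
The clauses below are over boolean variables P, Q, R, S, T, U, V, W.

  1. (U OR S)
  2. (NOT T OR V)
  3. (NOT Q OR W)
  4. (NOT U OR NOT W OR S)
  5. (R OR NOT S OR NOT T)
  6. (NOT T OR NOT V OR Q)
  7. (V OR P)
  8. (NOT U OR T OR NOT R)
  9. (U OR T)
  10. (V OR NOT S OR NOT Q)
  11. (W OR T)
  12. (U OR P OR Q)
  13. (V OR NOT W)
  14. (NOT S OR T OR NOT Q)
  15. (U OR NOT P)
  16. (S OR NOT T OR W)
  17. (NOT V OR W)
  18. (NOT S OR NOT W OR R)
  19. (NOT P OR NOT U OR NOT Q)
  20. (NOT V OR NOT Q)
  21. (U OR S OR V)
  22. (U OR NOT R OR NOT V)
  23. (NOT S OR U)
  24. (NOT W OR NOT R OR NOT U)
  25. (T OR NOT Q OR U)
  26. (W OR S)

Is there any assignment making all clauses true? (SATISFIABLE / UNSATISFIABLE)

UNSATISFIABLE

U = True:
  W = True:
    propagation gives S=True, V=True, R=True; an empty clause results — contradiction.
  W = False:
    propagation gives Q=False, T=True, V=True; an empty clause results — contradiction.
U = False:
  propagation gives S=True; an empty clause results — contradiction.
Every branch closes, so no satisfying assignment exists.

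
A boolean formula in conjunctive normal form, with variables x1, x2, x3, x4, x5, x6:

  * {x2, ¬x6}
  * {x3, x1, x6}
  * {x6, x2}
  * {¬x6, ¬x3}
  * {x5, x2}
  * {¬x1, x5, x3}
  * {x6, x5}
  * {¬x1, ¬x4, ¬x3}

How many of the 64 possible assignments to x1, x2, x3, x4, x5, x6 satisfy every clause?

11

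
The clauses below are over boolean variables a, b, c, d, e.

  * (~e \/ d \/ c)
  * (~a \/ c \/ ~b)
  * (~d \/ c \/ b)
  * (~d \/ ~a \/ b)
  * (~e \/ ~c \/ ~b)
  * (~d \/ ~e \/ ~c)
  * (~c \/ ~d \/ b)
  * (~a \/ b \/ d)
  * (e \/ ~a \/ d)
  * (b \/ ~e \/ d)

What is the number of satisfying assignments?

The models are:
  a=F b=F c=F d=F e=F
  a=F b=F c=T d=F e=F
  a=F b=T c=F d=F e=F
  a=F b=T c=F d=T e=F
  a=F b=T c=F d=T e=T
  a=F b=T c=T d=F e=F
  a=F b=T c=T d=T e=F
  a=T b=T c=T d=T e=F
That's 8 in total.

8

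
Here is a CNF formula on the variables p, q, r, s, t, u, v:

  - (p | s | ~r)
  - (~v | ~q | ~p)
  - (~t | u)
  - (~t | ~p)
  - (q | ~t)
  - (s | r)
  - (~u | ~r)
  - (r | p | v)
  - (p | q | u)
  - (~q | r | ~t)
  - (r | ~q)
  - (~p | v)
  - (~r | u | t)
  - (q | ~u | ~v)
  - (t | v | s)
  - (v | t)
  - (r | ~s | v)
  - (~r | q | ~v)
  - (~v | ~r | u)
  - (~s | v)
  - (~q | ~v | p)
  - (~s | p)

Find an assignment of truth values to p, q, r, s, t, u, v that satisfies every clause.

Set p = True and propagate.
  then t is forced to False.
  then v is forced to True.
  then q is forced to False.
  then u is forced to False.
  then r is forced to False.
  then s is forced to True.
Every clause has at least one true literal under this assignment.

p=1  q=0  r=0  s=1  t=0  u=0  v=1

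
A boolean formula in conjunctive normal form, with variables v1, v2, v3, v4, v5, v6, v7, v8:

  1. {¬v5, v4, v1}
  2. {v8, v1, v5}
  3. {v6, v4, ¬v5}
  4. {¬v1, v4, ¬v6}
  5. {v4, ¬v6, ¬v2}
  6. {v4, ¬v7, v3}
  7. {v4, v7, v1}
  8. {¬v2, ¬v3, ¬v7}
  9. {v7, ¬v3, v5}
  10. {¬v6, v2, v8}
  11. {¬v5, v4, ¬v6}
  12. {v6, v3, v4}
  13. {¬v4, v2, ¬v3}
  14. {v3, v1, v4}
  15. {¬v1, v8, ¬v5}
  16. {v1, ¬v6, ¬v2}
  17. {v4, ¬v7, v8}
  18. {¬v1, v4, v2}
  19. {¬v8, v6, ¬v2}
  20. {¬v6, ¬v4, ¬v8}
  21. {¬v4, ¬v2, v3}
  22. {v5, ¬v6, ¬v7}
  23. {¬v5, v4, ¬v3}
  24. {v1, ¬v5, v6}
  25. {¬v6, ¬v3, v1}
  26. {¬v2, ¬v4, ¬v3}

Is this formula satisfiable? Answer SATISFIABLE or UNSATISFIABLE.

SATISFIABLE

Branch on v1: take v1 = True.
For the remaining variables, v2 = False, v3 = False, v4 = True, v5 = False, v6 = False, v7 = True, v8 = False works.
Every clause has at least one true literal under this assignment.
So v1=T, v2=F, v3=F, v4=T, v5=F, v6=F, v7=T, v8=F is a satisfying assignment.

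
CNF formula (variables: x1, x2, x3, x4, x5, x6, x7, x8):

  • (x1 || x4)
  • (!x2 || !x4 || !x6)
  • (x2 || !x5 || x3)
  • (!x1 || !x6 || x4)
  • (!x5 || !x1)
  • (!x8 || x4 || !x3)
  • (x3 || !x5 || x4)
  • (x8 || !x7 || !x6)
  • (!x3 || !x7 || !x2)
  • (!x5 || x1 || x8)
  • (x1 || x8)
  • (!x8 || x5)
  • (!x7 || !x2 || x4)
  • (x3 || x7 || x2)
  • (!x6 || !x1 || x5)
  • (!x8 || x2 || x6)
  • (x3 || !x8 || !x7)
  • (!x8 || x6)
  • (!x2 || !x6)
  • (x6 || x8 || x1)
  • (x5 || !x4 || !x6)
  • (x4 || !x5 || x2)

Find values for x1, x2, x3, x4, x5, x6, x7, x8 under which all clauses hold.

x1=1  x2=1  x3=1  x4=1  x5=0  x6=0  x7=0  x8=0

Check each clause:
  1. (x4 || x1) — x1 is true.
  2. (!x6 || !x4 || !x2) — !x6 is true.
  3. (!x5 || x2 || x3) — x3 is true.
  4. (!x1 || !x6 || x4) — !x6 is true.
  5. (!x5 || !x1) — !x5 is true.
  6. (!x3 || x4 || !x8) — !x8 is true.
  7. (!x5 || x4 || x3) — x3 is true.
  8. (!x7 || !x6 || x8) — !x7 is true.
  9. (!x7 || !x3 || !x2) — !x7 is true.
  10. (x8 || !x5 || x1) — x1 is true.
  11. (x1 || x8) — x1 is true.
  12. (x5 || !x8) — !x8 is true.
  13. (!x7 || x4 || !x2) — !x7 is true.
  14. (x3 || x7 || x2) — x2 is true.
  15. (!x6 || !x1 || x5) — !x6 is true.
  16. (!x8 || x2 || x6) — !x8 is true.
  17. (!x8 || x3 || !x7) — !x8 is true.
  18. (x6 || !x8) — !x8 is true.
  19. (!x6 || !x2) — !x6 is true.
  20. (x6 || x8 || x1) — x1 is true.
  21. (x5 || !x6 || !x4) — !x6 is true.
  22. (x2 || x4 || !x5) — x2 is true.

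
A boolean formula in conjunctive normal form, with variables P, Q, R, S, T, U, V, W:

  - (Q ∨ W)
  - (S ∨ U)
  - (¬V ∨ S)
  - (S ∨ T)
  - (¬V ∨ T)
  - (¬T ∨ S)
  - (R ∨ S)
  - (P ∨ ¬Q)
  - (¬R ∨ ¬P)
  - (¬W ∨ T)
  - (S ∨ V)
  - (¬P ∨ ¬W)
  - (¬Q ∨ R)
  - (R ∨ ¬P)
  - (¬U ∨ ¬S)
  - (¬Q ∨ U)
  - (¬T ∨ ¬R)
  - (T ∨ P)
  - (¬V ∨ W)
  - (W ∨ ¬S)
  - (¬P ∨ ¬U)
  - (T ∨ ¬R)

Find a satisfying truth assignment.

P=0, Q=0, R=0, S=1, T=1, U=0, V=1, W=1

Branch on P: take P = False.
  then Q is forced to False.
  then W is forced to True.
  then T is forced to True.
  then S is forced to True.
  then U is forced to False.
  then R is forced to False.
V is now unconstrained; take V = True.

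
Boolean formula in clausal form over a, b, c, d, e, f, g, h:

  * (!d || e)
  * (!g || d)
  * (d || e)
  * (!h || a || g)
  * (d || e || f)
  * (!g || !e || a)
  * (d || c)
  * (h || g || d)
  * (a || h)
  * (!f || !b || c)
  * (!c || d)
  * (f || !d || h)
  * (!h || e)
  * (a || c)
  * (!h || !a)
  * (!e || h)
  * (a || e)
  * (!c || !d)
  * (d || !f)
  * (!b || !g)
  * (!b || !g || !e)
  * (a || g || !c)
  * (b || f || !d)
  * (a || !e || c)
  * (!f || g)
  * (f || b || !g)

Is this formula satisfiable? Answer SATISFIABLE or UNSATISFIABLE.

UNSATISFIABLE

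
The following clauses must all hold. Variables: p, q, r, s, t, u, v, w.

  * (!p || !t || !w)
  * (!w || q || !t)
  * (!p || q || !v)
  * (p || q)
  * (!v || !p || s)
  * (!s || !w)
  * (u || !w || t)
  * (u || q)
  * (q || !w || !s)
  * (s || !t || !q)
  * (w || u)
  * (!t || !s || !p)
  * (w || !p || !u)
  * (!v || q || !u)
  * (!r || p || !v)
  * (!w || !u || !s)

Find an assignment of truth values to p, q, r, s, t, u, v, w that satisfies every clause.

p=False, q=True, r=False, s=False, t=False, u=True, v=True, w=False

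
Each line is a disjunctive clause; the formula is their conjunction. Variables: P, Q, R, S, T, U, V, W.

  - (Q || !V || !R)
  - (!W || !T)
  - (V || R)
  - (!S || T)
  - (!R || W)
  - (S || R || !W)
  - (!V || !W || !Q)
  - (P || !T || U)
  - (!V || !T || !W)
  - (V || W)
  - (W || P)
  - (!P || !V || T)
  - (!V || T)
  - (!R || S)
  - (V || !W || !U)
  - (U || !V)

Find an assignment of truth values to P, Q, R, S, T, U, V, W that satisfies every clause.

P=T, Q=F, R=F, S=F, T=T, U=T, V=T, W=F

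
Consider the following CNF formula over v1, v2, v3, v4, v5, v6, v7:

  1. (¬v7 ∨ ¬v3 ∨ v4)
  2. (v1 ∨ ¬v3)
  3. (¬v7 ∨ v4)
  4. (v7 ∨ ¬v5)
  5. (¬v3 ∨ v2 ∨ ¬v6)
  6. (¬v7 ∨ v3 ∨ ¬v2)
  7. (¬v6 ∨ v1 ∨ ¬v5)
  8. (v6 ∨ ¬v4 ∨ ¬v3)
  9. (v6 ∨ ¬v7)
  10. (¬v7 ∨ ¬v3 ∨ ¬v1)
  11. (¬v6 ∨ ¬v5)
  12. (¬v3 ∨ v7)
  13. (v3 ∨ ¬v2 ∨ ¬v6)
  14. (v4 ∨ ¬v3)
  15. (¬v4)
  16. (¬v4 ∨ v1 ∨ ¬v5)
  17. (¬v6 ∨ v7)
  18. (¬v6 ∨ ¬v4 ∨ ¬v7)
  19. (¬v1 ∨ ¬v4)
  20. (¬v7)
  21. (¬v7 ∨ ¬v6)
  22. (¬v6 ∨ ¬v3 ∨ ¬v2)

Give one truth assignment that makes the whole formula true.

v1=F  v2=T  v3=F  v4=F  v5=F  v6=F  v7=F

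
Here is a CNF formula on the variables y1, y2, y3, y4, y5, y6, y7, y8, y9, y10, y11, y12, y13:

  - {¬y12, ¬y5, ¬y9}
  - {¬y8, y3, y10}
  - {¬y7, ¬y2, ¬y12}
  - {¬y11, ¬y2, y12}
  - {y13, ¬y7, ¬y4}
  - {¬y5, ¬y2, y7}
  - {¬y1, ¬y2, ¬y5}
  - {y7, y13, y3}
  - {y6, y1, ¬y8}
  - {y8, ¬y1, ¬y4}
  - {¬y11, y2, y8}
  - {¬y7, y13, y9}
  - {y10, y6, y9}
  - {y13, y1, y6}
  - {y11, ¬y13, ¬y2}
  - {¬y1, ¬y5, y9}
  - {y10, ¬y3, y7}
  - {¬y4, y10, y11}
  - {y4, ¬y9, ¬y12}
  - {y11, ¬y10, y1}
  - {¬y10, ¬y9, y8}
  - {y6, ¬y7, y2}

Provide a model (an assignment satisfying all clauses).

y1 = T, y2 = F, y3 = F, y4 = T, y5 = T, y6 = F, y7 = F, y8 = T, y9 = T, y10 = T, y11 = F, y12 = F, y13 = T

Check each clause:
  1. {¬y5, ¬y12, ¬y9} — ¬y12 is true.
  2. {y10, y3, ¬y8} — y10 is true.
  3. {¬y2, ¬y7, ¬y12} — ¬y7 is true.
  4. {¬y2, y12, ¬y11} — ¬y11 is true.
  5. {y13, ¬y7, ¬y4} — ¬y7 is true.
  6. {¬y2, ¬y5, y7} — ¬y2 is true.
  7. {¬y5, ¬y1, ¬y2} — ¬y2 is true.
  8. {y7, y13, y3} — y13 is true.
  9. {y6, y1, ¬y8} — y1 is true.
  10. {y8, ¬y4, ¬y1} — y8 is true.
  11. {y2, ¬y11, y8} — y8 is true.
  12. {¬y7, y13, y9} — ¬y7 is true.
  13. {y6, y10, y9} — y9 is true.
  14. {y1, y13, y6} — y1 is true.
  15. {y11, ¬y2, ¬y13} — ¬y2 is true.
  16. {¬y5, ¬y1, y9} — y9 is true.
  17. {¬y3, y7, y10} — y10 is true.
  18. {y11, y10, ¬y4} — y10 is true.
  19. {¬y9, ¬y12, y4} — ¬y12 is true.
  20. {¬y10, y11, y1} — y1 is true.
  21. {¬y9, y8, ¬y10} — y8 is true.
  22. {y2, y6, ¬y7} — ¬y7 is true.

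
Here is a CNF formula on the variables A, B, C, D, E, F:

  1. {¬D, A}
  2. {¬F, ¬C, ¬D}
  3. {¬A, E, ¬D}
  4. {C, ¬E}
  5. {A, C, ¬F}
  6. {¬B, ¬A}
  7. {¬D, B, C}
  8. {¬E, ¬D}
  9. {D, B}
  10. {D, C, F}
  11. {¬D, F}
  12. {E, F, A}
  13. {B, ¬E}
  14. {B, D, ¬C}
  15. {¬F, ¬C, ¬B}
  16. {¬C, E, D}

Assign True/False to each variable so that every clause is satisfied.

Set A = False and propagate.
  then D is forced to False.
  then B is forced to True.
Try C = True.
  then F is forced to False.
  then E is forced to True.

A = F, B = T, C = T, D = F, E = T, F = F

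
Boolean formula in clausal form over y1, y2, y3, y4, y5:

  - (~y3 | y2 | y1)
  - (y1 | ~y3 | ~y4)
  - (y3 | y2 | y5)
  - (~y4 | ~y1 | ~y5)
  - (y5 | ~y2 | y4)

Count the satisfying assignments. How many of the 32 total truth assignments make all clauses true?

Split on y1, then y2.
  y1=1, y2=1: remaining (y3,y4,y5) ∈ {(0,0,1); (0,1,0); (1,0,1); (1,1,0)} — 4.
  y1=1, y2=0: remaining (y3,y4,y5) ∈ {(0,0,1); (1,0,0); (1,0,1); (1,1,0)} — 4.
  y1=0, y2=1: remaining (y3,y4,y5) ∈ {(0,0,1); (0,1,0); (0,1,1); (1,0,1)} — 4.
  y1=0, y2=0: remaining (y3,y4,y5) ∈ {(0,0,1); (0,1,1)} — 2.
Total: 4 + 4 + 4 + 2 = 14.

14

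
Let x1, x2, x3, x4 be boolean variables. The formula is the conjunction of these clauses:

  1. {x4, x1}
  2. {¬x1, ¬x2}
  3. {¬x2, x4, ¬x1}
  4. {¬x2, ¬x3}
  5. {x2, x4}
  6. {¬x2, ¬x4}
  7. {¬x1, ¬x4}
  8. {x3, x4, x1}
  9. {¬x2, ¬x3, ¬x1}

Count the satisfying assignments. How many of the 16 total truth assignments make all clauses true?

2

Satisfying assignments:
  x1=F x2=F x3=F x4=T
  x1=F x2=F x3=T x4=T
That's 2 in total.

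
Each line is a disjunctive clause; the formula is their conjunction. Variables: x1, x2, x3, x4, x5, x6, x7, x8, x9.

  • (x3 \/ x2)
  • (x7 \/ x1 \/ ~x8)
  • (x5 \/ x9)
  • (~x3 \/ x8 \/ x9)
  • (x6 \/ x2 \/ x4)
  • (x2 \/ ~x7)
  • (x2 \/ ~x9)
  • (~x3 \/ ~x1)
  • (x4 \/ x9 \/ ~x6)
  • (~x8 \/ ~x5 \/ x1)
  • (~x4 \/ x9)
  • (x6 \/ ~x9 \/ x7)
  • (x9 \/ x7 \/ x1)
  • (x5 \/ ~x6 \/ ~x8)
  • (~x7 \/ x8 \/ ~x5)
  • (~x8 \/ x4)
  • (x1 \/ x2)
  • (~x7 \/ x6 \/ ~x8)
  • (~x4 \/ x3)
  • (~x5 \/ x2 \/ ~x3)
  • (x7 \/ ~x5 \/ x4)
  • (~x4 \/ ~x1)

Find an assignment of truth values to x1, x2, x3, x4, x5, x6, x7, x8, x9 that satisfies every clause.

x1=0  x2=1  x3=0  x4=0  x5=0  x6=1  x7=0  x8=0  x9=1

x2 occurs only positively in the remaining clauses — set x2 = True.
Branch on x1: take x1 = False.
The remaining clauses are satisfied by x3 = False, x4 = False, x5 = False, x6 = True, x7 = False, x8 = False, x9 = True.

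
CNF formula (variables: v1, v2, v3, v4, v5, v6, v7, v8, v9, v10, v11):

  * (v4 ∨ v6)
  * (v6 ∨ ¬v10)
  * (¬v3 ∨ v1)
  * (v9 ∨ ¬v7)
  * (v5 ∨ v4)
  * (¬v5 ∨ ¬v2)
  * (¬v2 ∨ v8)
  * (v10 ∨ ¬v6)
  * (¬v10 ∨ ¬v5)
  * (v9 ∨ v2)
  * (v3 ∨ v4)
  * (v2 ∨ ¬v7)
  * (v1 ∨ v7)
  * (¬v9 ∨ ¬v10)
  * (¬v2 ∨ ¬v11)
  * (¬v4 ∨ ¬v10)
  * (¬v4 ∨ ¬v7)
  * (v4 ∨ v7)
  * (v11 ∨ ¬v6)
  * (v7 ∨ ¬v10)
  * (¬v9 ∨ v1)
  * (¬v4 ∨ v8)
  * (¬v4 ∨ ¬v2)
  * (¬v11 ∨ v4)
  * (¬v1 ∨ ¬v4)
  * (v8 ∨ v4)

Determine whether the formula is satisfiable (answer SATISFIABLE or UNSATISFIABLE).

UNSATISFIABLE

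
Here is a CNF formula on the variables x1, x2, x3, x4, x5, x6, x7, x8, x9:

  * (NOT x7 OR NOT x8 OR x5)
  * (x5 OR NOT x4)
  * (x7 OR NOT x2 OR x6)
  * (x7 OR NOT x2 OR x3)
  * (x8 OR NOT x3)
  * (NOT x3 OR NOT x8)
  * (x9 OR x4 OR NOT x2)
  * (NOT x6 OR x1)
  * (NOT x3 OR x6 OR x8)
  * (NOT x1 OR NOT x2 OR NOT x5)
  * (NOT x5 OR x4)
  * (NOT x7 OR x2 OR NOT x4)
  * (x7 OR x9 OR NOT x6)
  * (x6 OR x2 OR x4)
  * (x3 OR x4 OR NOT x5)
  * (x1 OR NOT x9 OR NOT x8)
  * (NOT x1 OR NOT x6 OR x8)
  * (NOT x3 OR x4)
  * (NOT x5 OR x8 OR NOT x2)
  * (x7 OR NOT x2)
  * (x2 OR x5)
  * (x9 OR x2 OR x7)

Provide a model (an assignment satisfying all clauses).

x1=F, x2=T, x3=F, x4=F, x5=F, x6=F, x7=T, x8=F, x9=T

Try x1 = False.
  then x6 is forced to False.
Branch on x2: take x2 = True.
  then x7 is forced to True.
For the remaining variables, x3 = False, x4 = False, x5 = False, x8 = False, x9 = True works.
Every clause has at least one true literal under this assignment.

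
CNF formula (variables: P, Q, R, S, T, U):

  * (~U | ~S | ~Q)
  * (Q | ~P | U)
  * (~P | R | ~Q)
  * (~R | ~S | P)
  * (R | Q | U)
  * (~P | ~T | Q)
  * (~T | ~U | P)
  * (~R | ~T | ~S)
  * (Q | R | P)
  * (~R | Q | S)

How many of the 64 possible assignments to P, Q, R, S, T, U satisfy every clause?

16

Case analysis on Q and P:
  Q=1, P=1: 5 of the 16 assignments to (R,S,T,U) work.
  Q=1, P=0: 8 of the 16 assignments to (R,S,T,U) work.
  Q=0, P=1: remaining (R,S,T,U) ∈ {(0,0,0,1); (0,1,0,1); (1,1,0,1)} — 3.
  Q=0, P=0: a clause becomes empty — 0.
Total: 5 + 8 + 3 + 0 = 16.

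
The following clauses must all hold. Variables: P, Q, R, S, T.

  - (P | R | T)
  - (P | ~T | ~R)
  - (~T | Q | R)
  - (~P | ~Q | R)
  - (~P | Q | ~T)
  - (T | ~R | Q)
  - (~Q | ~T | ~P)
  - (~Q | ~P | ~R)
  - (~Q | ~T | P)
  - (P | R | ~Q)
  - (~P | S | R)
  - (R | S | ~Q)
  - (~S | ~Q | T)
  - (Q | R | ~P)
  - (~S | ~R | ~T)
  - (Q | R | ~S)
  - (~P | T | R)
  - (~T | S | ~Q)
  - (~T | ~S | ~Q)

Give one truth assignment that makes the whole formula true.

Try P = False.
Try Q = True.
  then T is forced to False.
  then R is forced to True.
  then S is forced to False.
Every clause has at least one true literal under this assignment.

P=F, Q=T, R=T, S=F, T=F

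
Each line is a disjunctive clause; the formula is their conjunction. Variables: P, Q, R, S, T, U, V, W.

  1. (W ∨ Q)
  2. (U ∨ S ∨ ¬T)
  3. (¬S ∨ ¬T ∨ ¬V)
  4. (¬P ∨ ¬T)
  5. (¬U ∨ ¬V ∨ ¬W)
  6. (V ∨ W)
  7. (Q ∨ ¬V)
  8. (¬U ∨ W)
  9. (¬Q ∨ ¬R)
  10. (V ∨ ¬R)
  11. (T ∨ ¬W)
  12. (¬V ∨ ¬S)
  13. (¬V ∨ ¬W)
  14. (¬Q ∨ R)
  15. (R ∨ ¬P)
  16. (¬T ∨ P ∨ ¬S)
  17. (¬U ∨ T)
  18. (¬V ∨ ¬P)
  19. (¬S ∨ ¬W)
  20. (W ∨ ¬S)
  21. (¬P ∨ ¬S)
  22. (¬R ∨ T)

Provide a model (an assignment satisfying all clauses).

Branch on P: take P = False.
Branch on Q: take Q = False.
  then W is forced to True.
  then V is forced to False.
  then R is forced to False.
  then T is forced to True.
  then S is forced to False.
  then U is forced to True.
Every clause has at least one true literal under this assignment.

P=F, Q=F, R=F, S=F, T=T, U=T, V=F, W=T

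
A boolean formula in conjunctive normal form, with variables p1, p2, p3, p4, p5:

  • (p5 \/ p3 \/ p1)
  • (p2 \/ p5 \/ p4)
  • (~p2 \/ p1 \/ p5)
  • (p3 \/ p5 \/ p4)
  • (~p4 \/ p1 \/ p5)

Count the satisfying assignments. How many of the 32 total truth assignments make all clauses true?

Case analysis on p5 and p1:
  p5=1, p1=1: p2, p3, p4 free → 2^3 = 8.
  p5=1, p1=0: p2, p3, p4 free → 2^3 = 8.
  p5=0, p1=1: 5 of the 8 assignments to (p2,p3,p4) work.
  p5=0, p1=0: a clause becomes empty — 0.
Total: 8 + 8 + 5 + 0 = 21.

21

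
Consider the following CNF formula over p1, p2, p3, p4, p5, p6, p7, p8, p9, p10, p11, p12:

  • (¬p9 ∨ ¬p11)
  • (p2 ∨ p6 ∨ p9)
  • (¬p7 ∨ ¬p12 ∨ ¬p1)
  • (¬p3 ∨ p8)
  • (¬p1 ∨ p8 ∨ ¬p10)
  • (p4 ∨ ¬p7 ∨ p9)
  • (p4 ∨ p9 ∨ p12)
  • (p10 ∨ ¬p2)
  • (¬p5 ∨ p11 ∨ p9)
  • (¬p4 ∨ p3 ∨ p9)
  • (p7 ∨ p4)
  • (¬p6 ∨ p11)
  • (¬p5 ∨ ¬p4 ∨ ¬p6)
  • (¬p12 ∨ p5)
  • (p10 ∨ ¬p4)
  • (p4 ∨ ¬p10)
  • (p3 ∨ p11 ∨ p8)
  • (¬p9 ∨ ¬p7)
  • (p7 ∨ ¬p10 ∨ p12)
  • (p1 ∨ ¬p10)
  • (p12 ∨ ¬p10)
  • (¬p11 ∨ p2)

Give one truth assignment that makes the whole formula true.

p1 = True, p2 = True, p3 = True, p4 = True, p5 = True, p6 = False, p7 = False, p8 = True, p9 = True, p10 = True, p11 = False, p12 = True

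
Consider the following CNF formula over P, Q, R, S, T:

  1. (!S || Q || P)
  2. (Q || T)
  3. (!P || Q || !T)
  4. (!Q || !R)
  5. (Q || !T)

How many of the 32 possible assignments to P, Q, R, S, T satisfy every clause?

Satisfying assignments:
  P=F Q=T R=F S=F T=F
  P=F Q=T R=F S=F T=T
  P=F Q=T R=F S=T T=F
  P=F Q=T R=F S=T T=T
  P=T Q=T R=F S=F T=F
  P=T Q=T R=F S=F T=T
  P=T Q=T R=F S=T T=F
  P=T Q=T R=F S=T T=T
That's 8 in total.

8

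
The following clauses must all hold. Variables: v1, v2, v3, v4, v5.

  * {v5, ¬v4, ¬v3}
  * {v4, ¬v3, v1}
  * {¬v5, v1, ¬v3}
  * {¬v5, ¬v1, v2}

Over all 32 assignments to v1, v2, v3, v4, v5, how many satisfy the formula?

18

Case analysis on v1 and v3:
  v1=1, v3=1: remaining (v2,v4,v5) ∈ {(0,0,0); (1,0,0); (1,0,1); (1,1,1)} — 4.
  v1=1, v3=0: v4 free; 3 ways for (v2,v5) × 2^1 = 6.
  v1=0, v3=1: a clause becomes empty — 0.
  v1=0, v3=0: v2, v4, v5 free → 2^3 = 8.
Total: 4 + 6 + 0 + 8 = 18.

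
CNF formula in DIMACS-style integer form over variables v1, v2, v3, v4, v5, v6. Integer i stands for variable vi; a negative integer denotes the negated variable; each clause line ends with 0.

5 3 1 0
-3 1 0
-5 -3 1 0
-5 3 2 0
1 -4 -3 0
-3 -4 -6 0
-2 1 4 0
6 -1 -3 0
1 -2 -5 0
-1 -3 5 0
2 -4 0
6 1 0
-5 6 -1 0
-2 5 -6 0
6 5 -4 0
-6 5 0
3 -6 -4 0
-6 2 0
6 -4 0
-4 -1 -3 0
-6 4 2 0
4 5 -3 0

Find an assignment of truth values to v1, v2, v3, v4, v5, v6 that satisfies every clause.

Branch on v1: take v1 = True.
Set v2 = False and propagate.
  then v4 is forced to False.
  then v6 is forced to False.
  then v3 is forced to False.
  then v5 is forced to False.

v1=1, v2=0, v3=0, v4=0, v5=0, v6=0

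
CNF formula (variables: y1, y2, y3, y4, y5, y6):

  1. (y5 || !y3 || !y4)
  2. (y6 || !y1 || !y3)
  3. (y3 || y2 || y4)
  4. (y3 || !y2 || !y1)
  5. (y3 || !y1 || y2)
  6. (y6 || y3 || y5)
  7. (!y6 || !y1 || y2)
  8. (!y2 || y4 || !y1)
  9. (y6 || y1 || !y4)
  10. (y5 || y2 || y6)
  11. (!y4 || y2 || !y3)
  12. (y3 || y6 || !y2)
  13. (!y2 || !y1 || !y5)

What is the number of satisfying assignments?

14

Split on y2, then y3.
  y2=T, y3=T: 5 of the 16 assignments to (y1,y4,y5,y6) work.
  y2=T, y3=F: remaining (y1,y4,y5,y6) ∈ {(F,F,F,T); (F,F,T,T); (F,T,F,T); (F,T,T,T)} — 4.
  y2=F, y3=T: remaining (y1,y4,y5,y6) ∈ {(F,F,F,T); (F,F,T,F); (F,F,T,T)} — 3.
  y2=F, y3=F: remaining (y1,y4,y5,y6) ∈ {(F,T,F,T); (F,T,T,T)} — 2.
Total: 5 + 4 + 3 + 2 = 14.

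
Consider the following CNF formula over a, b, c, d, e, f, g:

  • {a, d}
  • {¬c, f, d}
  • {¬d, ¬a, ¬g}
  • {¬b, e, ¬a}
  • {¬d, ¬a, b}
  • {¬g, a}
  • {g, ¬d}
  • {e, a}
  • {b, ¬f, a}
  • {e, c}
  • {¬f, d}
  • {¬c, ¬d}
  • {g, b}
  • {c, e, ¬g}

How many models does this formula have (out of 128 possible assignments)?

3

The models are:
  a=T b=F c=F d=F e=T f=F g=T
  a=T b=T c=F d=F e=T f=F g=F
  a=T b=T c=F d=F e=T f=F g=T
That's 3 in total.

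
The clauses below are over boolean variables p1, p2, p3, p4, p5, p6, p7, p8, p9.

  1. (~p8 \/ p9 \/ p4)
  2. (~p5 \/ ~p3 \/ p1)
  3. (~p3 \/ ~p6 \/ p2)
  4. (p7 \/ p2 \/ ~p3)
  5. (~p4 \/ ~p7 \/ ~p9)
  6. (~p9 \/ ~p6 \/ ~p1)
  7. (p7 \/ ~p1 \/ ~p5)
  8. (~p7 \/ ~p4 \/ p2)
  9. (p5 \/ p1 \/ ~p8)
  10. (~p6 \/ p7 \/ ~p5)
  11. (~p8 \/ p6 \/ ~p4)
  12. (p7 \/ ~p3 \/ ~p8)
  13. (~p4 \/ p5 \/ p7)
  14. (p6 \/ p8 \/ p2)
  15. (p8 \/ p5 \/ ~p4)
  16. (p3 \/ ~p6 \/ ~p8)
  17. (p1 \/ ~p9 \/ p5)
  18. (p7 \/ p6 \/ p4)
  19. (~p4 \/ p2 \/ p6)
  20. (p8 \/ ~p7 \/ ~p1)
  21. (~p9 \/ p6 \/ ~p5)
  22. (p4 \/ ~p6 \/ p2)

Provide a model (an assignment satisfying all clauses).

p1=F, p2=T, p3=F, p4=T, p5=T, p6=F, p7=F, p8=F, p9=F

Pure literal: p2 appears only positively; assign p2 = True.
Set p1 = False and propagate.
Set p3 = False and propagate.
Set p4 = True and propagate.
For the remaining variables, p5 = True, p6 = False, p7 = False, p8 = False, p9 = False works.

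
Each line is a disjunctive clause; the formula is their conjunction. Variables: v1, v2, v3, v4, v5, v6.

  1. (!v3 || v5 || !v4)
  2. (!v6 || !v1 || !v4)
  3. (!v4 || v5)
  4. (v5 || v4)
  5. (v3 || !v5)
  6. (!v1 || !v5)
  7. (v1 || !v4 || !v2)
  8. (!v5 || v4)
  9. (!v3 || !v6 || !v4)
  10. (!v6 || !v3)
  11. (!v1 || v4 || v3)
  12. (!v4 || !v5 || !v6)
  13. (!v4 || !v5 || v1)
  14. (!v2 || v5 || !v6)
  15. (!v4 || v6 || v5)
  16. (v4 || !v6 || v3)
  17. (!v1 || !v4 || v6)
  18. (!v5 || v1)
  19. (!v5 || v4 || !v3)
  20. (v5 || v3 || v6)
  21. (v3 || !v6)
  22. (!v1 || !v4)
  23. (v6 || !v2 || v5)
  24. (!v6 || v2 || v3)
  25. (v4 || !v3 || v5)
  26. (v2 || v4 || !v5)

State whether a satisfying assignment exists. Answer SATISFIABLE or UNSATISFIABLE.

v4 = True:
  propagation gives v5=True, v3=True, v1=False; an empty clause results — contradiction.
v4 = False:
  propagation gives v5=True; an empty clause results — contradiction.
Every branch closes, so no satisfying assignment exists.

UNSATISFIABLE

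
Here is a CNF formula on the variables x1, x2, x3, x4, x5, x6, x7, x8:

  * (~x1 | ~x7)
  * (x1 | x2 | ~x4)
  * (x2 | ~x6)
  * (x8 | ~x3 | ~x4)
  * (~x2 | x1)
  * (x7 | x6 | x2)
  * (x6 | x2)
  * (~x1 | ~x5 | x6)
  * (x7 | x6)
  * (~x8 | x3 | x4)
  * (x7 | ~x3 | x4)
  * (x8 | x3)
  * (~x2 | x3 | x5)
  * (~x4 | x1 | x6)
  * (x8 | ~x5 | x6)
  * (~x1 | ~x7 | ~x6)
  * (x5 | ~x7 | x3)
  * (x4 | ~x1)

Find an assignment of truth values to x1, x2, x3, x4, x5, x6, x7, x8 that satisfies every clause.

x1 = 1, x2 = 1, x3 = 1, x4 = 1, x5 = 0, x6 = 1, x7 = 0, x8 = 1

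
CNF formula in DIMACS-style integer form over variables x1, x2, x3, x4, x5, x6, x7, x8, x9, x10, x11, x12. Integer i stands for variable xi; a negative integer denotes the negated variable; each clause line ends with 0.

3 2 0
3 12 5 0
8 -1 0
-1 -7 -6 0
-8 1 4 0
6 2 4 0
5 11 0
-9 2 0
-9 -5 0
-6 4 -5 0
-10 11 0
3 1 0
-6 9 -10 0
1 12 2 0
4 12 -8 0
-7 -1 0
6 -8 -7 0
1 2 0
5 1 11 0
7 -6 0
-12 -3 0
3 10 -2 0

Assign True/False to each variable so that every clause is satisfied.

Pure literal: x11 appears only positively; assign x11 = True.
Try x1 = False.
  then x3 is forced to True.
  then x2 is forced to True.
  then x12 is forced to False.
Branch on x4: take x4 = False.
  then x8 is forced to False.
Try x5 = False.
For the remaining variables, x6 = False, x7 = True, x9 = True, x10 = True works.

x1=F, x2=T, x3=T, x4=F, x5=F, x6=F, x7=T, x8=F, x9=T, x10=T, x11=T, x12=F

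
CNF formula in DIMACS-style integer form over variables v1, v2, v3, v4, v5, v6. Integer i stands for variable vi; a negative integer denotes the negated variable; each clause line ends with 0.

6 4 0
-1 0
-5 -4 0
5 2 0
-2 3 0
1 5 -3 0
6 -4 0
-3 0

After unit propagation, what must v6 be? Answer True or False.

Unit clause (¬v1) sets v1 = False.
(¬v3) stands alone — v3 = False.
In (¬v2 ∨ v3), v3 is now false; ¬v2 must hold, so v2 = False.
(v5 ∨ v2) with v2 = False leaves only v5, so v5 = True.
(¬v4 ∨ ¬v5): since v5 = True, the clause reduces to (¬v4). v4 = False.
In (v4 ∨ v6), v4 is now false; v6 must hold, so v6 = True.

True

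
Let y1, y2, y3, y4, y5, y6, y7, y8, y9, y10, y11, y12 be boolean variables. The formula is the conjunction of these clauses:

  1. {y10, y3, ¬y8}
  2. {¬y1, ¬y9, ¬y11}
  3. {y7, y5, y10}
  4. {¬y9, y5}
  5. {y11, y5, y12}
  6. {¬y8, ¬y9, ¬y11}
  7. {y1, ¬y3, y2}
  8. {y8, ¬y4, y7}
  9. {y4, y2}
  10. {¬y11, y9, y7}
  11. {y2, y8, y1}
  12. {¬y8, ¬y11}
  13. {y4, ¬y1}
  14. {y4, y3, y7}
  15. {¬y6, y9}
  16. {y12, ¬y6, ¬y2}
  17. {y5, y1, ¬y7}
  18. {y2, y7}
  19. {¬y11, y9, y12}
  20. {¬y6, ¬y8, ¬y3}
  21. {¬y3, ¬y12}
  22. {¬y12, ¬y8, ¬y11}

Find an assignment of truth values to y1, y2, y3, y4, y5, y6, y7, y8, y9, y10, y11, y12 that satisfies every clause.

y1 = True, y2 = True, y3 = False, y4 = True, y5 = True, y6 = False, y7 = True, y8 = True, y9 = False, y10 = True, y11 = False, y12 = False

Check each clause:
  1. {y10, ¬y8, y3} — y10 is true.
  2. {¬y11, ¬y1, ¬y9} — ¬y11 is true.
  3. {y5, y10, y7} — y10 is true.
  4. {y5, ¬y9} — y5 is true.
  5. {y5, y12, y11} — y5 is true.
  6. {¬y9, ¬y8, ¬y11} — ¬y11 is true.
  7. {y2, y1, ¬y3} — y1 is true.
  8. {y7, y8, ¬y4} — y8 is true.
  9. {y2, y4} — y2 is true.
  10. {y7, y9, ¬y11} — ¬y11 is true.
  11. {y1, y8, y2} — y8 is true.
  12. {¬y11, ¬y8} — ¬y11 is true.
  13. {y4, ¬y1} — y4 is true.
  14. {y7, y4, y3} — y4 is true.
  15. {y9, ¬y6} — ¬y6 is true.
  16. {y12, ¬y2, ¬y6} — ¬y6 is true.
  17. {¬y7, y5, y1} — y1 is true.
  18. {y2, y7} — y2 is true.
  19. {y9, y12, ¬y11} — ¬y11 is true.
  20. {¬y3, ¬y6, ¬y8} — ¬y6 is true.
  21. {¬y3, ¬y12} — ¬y12 is true.
  22. {¬y11, ¬y12, ¬y8} — ¬y12 is true.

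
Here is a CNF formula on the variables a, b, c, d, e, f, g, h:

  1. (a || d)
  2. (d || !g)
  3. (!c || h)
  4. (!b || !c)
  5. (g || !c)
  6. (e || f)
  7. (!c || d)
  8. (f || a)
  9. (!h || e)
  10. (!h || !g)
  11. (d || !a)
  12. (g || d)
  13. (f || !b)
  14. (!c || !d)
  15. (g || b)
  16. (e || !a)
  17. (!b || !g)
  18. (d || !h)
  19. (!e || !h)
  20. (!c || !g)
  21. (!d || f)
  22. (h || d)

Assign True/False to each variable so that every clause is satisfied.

a = False, b = False, c = False, d = True, e = True, f = True, g = True, h = False

Pure literal: c appears only negated; assign c = False.
f occurs only positively in the remaining clauses — set f = True.
Set a = False and propagate.
  then d is forced to True.
For the remaining variables, b = False, e = True, g = True, h = False works.
Every clause has at least one true literal under this assignment.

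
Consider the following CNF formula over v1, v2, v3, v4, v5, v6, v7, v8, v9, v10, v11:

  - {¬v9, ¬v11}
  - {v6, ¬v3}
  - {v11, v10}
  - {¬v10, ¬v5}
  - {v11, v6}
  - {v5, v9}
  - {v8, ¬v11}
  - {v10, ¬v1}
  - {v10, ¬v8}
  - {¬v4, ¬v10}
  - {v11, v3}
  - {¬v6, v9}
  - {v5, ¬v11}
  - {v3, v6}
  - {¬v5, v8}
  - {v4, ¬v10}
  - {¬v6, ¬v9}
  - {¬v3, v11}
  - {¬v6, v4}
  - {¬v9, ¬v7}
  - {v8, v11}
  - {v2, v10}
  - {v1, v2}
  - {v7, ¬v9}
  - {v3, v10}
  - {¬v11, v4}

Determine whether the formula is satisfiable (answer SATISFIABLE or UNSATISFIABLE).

UNSATISFIABLE

v11 = True:
  propagation gives v9=False, v5=True, v10=False, v8=True; an empty clause results — contradiction.
v11 = False:
  propagation gives v10=True, v5=False, v6=True, v9=True; an empty clause results — contradiction.
Every branch closes, so no satisfying assignment exists.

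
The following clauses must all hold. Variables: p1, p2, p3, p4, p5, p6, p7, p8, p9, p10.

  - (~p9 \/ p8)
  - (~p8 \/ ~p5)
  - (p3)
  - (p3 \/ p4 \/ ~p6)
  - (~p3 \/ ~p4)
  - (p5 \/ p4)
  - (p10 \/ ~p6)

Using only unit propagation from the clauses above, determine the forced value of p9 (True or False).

Unit clause (p3) sets p3 = True.
From (~p3 \/ ~p4) and p3 = True: p4 = False.
(p4 \/ p5) with p4 = False leaves only p5, so p5 = True.
(~p8 \/ ~p5): since p5 = True, the clause reduces to (~p8). p8 = False.
From (~p9 \/ p8) and p8 = False: p9 = False.

False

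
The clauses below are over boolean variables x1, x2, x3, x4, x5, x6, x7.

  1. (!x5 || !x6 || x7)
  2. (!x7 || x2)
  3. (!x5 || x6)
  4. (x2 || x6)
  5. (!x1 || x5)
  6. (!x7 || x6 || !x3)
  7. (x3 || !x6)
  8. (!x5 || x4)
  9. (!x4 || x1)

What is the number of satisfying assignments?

7

Satisfying assignments:
  x1=0 x2=0 x3=1 x4=0 x5=0 x6=1 x7=0
  x1=0 x2=1 x3=0 x4=0 x5=0 x6=0 x7=0
  x1=0 x2=1 x3=0 x4=0 x5=0 x6=0 x7=1
  x1=0 x2=1 x3=1 x4=0 x5=0 x6=0 x7=0
  x1=0 x2=1 x3=1 x4=0 x5=0 x6=1 x7=0
  x1=0 x2=1 x3=1 x4=0 x5=0 x6=1 x7=1
  x1=1 x2=1 x3=1 x4=1 x5=1 x6=1 x7=1
That's 7 in total.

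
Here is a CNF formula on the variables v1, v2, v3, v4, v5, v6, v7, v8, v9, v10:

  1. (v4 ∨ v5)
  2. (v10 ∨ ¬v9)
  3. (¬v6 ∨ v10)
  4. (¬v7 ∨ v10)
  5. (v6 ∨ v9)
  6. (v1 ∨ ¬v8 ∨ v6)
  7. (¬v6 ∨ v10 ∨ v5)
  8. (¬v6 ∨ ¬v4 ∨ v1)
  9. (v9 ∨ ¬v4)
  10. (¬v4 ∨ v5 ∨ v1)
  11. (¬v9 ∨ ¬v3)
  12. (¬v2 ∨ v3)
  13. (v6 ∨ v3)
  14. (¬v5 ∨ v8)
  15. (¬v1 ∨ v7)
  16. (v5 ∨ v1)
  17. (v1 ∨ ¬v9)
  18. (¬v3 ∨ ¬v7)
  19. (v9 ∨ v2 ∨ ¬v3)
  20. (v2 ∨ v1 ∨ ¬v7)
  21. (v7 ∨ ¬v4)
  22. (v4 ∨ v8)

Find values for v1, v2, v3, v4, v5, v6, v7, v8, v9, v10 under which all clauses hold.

Pure literal: v10 appears only positively; assign v10 = True.
Set v1 = False and propagate.
  then v5 is forced to True.
  then v8 is forced to True.
  then v6 is forced to True.
  then v4 is forced to False.
  then v9 is forced to False.
For the remaining variables, v2 = False, v3 = False, v7 = False works.
Every clause has at least one true literal under this assignment.

v1=F, v2=F, v3=F, v4=F, v5=T, v6=T, v7=F, v8=T, v9=F, v10=T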